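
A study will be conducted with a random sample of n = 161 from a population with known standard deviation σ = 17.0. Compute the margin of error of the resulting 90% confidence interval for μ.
Margin of error = 2.20

Margin of error = z* · σ/√n
= 1.645 · 17.0/√161
= 1.645 · 17.0/12.6886
= 2.20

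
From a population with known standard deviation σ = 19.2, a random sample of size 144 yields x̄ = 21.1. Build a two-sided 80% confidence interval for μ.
(19.05, 23.15)

z-interval (σ known):
z* = 1.282 for 80% confidence

Margin of error = z* · σ/√n = 1.282 · 19.2/√144 = 2.05

CI: (21.1 - 2.05, 21.1 + 2.05) = (19.05, 23.15)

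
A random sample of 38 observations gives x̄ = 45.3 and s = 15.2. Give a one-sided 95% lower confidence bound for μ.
μ ≥ 41.14

Lower bound (one-sided):
t* = 1.687 (one-sided for 95%)
Lower bound = x̄ - t* · s/√n = 45.3 - 1.687 · 15.2/√38 = 41.14

We are 95% confident that μ ≥ 41.14.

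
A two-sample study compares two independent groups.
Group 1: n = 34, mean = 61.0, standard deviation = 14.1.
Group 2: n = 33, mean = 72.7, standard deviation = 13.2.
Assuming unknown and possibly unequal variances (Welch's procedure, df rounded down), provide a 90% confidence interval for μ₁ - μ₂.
(-17.27, -6.13)

Difference: x̄₁ - x̄₂ = -11.70
SE = √(s₁²/n₁ + s₂²/n₂) = √(14.1²/34 + 13.2²/33) = 3.3358
df = 64.92 → 64 (Welch–Satterthwaite, rounded down)
t* = 1.669

CI: -11.70 ± 1.669 · 3.3358 = -11.70 ± 5.57 = (-17.27, -6.13)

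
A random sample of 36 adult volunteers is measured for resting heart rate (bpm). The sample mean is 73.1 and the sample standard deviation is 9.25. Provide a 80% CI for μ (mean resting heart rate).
(71.09, 75.11)

t-interval (σ unknown):
df = n - 1 = 35
t* = 1.306 for 80% confidence

Margin of error = t* · s/√n = 1.306 · 9.25/√36 = 2.01

CI: (71.09, 75.11)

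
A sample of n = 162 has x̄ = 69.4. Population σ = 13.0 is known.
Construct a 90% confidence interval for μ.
(67.72, 71.08)

z-interval (σ known):
z* = 1.645 for 90% confidence

Margin of error = z* · σ/√n = 1.645 · 13.0/√162 = 1.68

CI: (69.4 - 1.68, 69.4 + 1.68) = (67.72, 71.08)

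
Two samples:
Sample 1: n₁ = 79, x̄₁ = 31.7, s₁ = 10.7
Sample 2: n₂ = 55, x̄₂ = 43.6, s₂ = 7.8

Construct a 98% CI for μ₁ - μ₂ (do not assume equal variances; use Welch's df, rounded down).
(-15.66, -8.14)

Difference: x̄₁ - x̄₂ = -11.90
SE = √(s₁²/n₁ + s₂²/n₂) = √(10.7²/79 + 7.8²/55) = 1.5986
df = 131.69 → 131 (Welch–Satterthwaite, rounded down)
t* = 2.355

CI: -11.90 ± 2.355 · 1.5986 = -11.90 ± 3.76 = (-15.66, -8.14)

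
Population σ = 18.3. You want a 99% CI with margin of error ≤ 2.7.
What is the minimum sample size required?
n ≥ 305

For margin E ≤ 2.7:
n ≥ (z* · σ / E)²
n ≥ (2.576 · 18.3 / 2.7)²
n ≥ 304.84

Minimum n = 305 (rounding up)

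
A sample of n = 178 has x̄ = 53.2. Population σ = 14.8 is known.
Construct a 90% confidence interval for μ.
(51.38, 55.02)

z-interval (σ known):
z* = 1.645 for 90% confidence

Margin of error = z* · σ/√n = 1.645 · 14.8/√178 = 1.82

CI: (53.2 - 1.82, 53.2 + 1.82) = (51.38, 55.02)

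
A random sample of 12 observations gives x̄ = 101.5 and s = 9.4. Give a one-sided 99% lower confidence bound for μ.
μ ≥ 94.12

Lower bound (one-sided):
t* = 2.718 (one-sided for 99%)
Lower bound = x̄ - t* · s/√n = 101.5 - 2.718 · 9.4/√12 = 94.12

We are 99% confident that μ ≥ 94.12.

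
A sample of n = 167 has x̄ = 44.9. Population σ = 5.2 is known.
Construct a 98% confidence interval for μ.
(43.96, 45.84)

z-interval (σ known):
z* = 2.326 for 98% confidence

Margin of error = z* · σ/√n = 2.326 · 5.2/√167 = 0.94

CI: (44.9 - 0.94, 44.9 + 0.94) = (43.96, 45.84)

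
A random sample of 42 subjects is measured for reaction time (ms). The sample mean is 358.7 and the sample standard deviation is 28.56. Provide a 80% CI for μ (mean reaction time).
(352.96, 364.44)

t-interval (σ unknown):
df = n - 1 = 41
t* = 1.303 for 80% confidence

Margin of error = t* · s/√n = 1.303 · 28.56/√42 = 5.74

CI: (352.96, 364.44)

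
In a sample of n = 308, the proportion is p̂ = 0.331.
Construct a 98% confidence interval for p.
(0.269, 0.393)

Proportion CI:
SE = √(p̂(1-p̂)/n) = √(0.331 · 0.669 / 308) = 0.02681

z* = 2.326
Margin = z* · SE = 2.326 · 0.02681 = 0.0624

CI: 0.331 ± 0.0624 = (0.269, 0.393)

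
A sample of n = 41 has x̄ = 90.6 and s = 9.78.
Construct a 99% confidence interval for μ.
(86.47, 94.73)

t-interval (σ unknown):
df = n - 1 = 40
t* = 2.704 for 99% confidence

Margin of error = t* · s/√n = 2.704 · 9.78/√41 = 4.13

CI: (86.47, 94.73)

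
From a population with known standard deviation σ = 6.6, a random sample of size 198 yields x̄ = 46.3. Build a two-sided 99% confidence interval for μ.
(45.09, 47.51)

z-interval (σ known):
z* = 2.576 for 99% confidence

Margin of error = z* · σ/√n = 2.576 · 6.6/√198 = 1.21

CI: (46.3 - 1.21, 46.3 + 1.21) = (45.09, 47.51)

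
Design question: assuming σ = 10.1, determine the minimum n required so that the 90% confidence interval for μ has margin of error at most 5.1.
n ≥ 11

For margin E ≤ 5.1:
n ≥ (z* · σ / E)²
n ≥ (1.645 · 10.1 / 5.1)²
n ≥ 10.61

Minimum n = 11 (rounding up)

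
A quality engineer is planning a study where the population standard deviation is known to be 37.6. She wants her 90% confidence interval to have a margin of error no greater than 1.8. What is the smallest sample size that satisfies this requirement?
n ≥ 1181

For margin E ≤ 1.8:
n ≥ (z* · σ / E)²
n ≥ (1.645 · 37.6 / 1.8)²
n ≥ 1180.76

Minimum n = 1181 (rounding up)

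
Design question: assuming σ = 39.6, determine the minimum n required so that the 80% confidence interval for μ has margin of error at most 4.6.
n ≥ 122

For margin E ≤ 4.6:
n ≥ (z* · σ / E)²
n ≥ (1.282 · 39.6 / 4.6)²
n ≥ 121.80

Minimum n = 122 (rounding up)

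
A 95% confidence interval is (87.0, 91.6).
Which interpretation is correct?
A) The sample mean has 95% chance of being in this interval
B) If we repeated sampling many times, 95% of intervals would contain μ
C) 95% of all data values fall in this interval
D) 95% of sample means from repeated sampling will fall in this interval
B

A) Wrong — x̄ is observed and sits in the interval by construction.
B) Correct — this is the frequentist long-run coverage interpretation.
C) Wrong — a CI is about the parameter μ, not individual data values.
D) Wrong — coverage applies to intervals containing μ, not to future x̄ values.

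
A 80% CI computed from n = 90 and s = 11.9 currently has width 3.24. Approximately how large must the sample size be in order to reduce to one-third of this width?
n ≈ 810

CI width ∝ 1/√n
To reduce width by factor 3, need √n to grow by 3 → need 3² = 9 times as many samples.

Current: n = 90, width = 3.24
New: n = 810, width ≈ 1.07

Width reduced by factor of 3.24/1.07 = 3.03.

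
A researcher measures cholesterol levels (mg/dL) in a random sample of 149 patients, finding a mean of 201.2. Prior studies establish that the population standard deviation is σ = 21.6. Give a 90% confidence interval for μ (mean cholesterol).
(198.29, 204.11)

z-interval (σ known):
z* = 1.645 for 90% confidence

Margin of error = z* · σ/√n = 1.645 · 21.6/√149 = 2.91

CI: (201.2 - 2.91, 201.2 + 2.91) = (198.29, 204.11)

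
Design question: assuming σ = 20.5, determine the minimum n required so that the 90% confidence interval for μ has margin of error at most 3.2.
n ≥ 112

For margin E ≤ 3.2:
n ≥ (z* · σ / E)²
n ≥ (1.645 · 20.5 / 3.2)²
n ≥ 111.06

Minimum n = 112 (rounding up)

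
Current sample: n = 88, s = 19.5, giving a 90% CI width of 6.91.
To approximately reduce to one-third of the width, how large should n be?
n ≈ 792

CI width ∝ 1/√n
To reduce width by factor 3, need √n to grow by 3 → need 3² = 9 times as many samples.

Current: n = 88, width = 6.91
New: n = 792, width ≈ 2.28

Width reduced by factor of 6.91/2.28 = 3.03.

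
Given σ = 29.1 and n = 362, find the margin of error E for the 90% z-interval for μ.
Margin of error = 2.52

Margin of error = z* · σ/√n
= 1.645 · 29.1/√362
= 1.645 · 29.1/19.0263
= 2.52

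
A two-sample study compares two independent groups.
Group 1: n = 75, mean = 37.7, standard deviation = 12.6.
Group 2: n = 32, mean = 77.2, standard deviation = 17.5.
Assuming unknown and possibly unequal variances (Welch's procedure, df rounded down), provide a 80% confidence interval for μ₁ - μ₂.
(-43.95, -35.05)

Difference: x̄₁ - x̄₂ = -39.50
SE = √(s₁²/n₁ + s₂²/n₂) = √(12.6²/75 + 17.5²/32) = 3.4186
df = 45.30 → 45 (Welch–Satterthwaite, rounded down)
t* = 1.301

CI: -39.50 ± 1.301 · 3.4186 = -39.50 ± 4.45 = (-43.95, -35.05)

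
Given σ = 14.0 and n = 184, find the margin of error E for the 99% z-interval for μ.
Margin of error = 2.66

Margin of error = z* · σ/√n
= 2.576 · 14.0/√184
= 2.576 · 14.0/13.5647
= 2.66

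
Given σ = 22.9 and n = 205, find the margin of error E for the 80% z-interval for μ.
Margin of error = 2.05

Margin of error = z* · σ/√n
= 1.282 · 22.9/√205
= 1.282 · 22.9/14.3178
= 2.05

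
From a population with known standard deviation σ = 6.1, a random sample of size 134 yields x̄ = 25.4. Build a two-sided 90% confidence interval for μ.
(24.53, 26.27)

z-interval (σ known):
z* = 1.645 for 90% confidence

Margin of error = z* · σ/√n = 1.645 · 6.1/√134 = 0.87

CI: (25.4 - 0.87, 25.4 + 0.87) = (24.53, 26.27)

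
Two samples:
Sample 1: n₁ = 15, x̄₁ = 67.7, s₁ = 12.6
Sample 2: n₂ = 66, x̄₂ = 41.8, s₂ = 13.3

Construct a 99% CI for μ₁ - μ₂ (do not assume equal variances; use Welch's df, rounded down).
(15.59, 36.21)

Difference: x̄₁ - x̄₂ = 25.90
SE = √(s₁²/n₁ + s₂²/n₂) = √(12.6²/15 + 13.3²/66) = 3.6420
df = 21.69 → 21 (Welch–Satterthwaite, rounded down)
t* = 2.831

CI: 25.90 ± 2.831 · 3.6420 = 25.90 ± 10.31 = (15.59, 36.21)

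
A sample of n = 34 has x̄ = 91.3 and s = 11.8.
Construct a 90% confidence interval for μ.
(87.88, 94.72)

t-interval (σ unknown):
df = n - 1 = 33
t* = 1.692 for 90% confidence

Margin of error = t* · s/√n = 1.692 · 11.8/√34 = 3.42

CI: (87.88, 94.72)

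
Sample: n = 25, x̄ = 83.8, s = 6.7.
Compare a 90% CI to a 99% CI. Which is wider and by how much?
99% CI is wider by 2.91

df = 24
90% CI: t* = 1.711, (81.51, 86.09), width = 2 · t* · s/√n = 4.59
99% CI: t* = 2.797, (80.05, 87.55), width = 2 · t* · s/√n = 7.50

The 99% CI is wider by 7.50 - 4.59 = 2.91.
Higher confidence requires a wider interval.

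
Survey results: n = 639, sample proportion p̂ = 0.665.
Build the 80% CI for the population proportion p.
(0.641, 0.689)

Proportion CI:
SE = √(p̂(1-p̂)/n) = √(0.665 · 0.335 / 639) = 0.01867

z* = 1.282
Margin = z* · SE = 1.282 · 0.01867 = 0.0239

CI: 0.665 ± 0.0239 = (0.641, 0.689)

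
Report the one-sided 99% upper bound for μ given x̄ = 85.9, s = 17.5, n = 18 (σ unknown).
μ ≤ 96.49

Upper bound (one-sided):
t* = 2.567 (one-sided for 99%)
Upper bound = x̄ + t* · s/√n = 85.9 + 2.567 · 17.5/√18 = 96.49

We are 99% confident that μ ≤ 96.49.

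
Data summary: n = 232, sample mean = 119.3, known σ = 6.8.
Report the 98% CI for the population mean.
(118.26, 120.34)

z-interval (σ known):
z* = 2.326 for 98% confidence

Margin of error = z* · σ/√n = 2.326 · 6.8/√232 = 1.04

CI: (119.3 - 1.04, 119.3 + 1.04) = (118.26, 120.34)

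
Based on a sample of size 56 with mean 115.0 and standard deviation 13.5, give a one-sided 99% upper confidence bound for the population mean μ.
μ ≤ 119.32

Upper bound (one-sided):
t* = 2.396 (one-sided for 99%)
Upper bound = x̄ + t* · s/√n = 115.0 + 2.396 · 13.5/√56 = 119.32

We are 99% confident that μ ≤ 119.32.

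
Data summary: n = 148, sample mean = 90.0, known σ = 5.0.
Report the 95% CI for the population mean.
(89.19, 90.81)

z-interval (σ known):
z* = 1.960 for 95% confidence

Margin of error = z* · σ/√n = 1.960 · 5.0/√148 = 0.81

CI: (90.0 - 0.81, 90.0 + 0.81) = (89.19, 90.81)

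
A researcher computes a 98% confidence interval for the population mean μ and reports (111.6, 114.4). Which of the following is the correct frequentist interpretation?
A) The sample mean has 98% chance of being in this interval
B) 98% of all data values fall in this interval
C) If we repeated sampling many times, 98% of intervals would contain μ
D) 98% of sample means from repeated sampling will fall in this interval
C

A) Wrong — x̄ is observed and sits in the interval by construction.
B) Wrong — a CI is about the parameter μ, not individual data values.
C) Correct — this is the frequentist long-run coverage interpretation.
D) Wrong — coverage applies to intervals containing μ, not to future x̄ values.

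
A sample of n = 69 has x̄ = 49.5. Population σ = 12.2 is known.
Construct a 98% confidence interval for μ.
(46.08, 52.92)

z-interval (σ known):
z* = 2.326 for 98% confidence

Margin of error = z* · σ/√n = 2.326 · 12.2/√69 = 3.42

CI: (49.5 - 3.42, 49.5 + 3.42) = (46.08, 52.92)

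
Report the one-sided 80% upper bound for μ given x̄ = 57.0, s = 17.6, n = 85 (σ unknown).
μ ≤ 58.62

Upper bound (one-sided):
t* = 0.846 (one-sided for 80%)
Upper bound = x̄ + t* · s/√n = 57.0 + 0.846 · 17.6/√85 = 58.62

We are 80% confident that μ ≤ 58.62.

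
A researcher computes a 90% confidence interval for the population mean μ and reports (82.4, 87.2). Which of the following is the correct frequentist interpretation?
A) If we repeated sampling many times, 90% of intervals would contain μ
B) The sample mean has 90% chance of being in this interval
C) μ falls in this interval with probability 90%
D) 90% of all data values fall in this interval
A

A) Correct — this is the frequentist long-run coverage interpretation.
B) Wrong — x̄ is observed and sits in the interval by construction.
C) Wrong — μ is fixed; the randomness lives in the interval, not in μ.
D) Wrong — a CI is about the parameter μ, not individual data values.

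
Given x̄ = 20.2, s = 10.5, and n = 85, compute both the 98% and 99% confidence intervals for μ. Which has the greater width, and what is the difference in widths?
99% CI is wider by 0.60

df = 84
98% CI: t* = 2.372, (17.50, 22.90), width = 2 · t* · s/√n = 5.40
99% CI: t* = 2.636, (17.20, 23.20), width = 2 · t* · s/√n = 6.00

The 99% CI is wider by 6.00 - 5.40 = 0.60.
Higher confidence requires a wider interval.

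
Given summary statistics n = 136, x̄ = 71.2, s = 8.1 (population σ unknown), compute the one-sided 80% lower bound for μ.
μ ≥ 70.61

Lower bound (one-sided):
t* = 0.844 (one-sided for 80%)
Lower bound = x̄ - t* · s/√n = 71.2 - 0.844 · 8.1/√136 = 70.61

We are 80% confident that μ ≥ 70.61.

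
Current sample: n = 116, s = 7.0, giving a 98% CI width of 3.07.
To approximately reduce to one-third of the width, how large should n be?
n ≈ 1044

CI width ∝ 1/√n
To reduce width by factor 3, need √n to grow by 3 → need 3² = 9 times as many samples.

Current: n = 116, width = 3.07
New: n = 1044, width ≈ 1.01

Width reduced by factor of 3.07/1.01 = 3.04.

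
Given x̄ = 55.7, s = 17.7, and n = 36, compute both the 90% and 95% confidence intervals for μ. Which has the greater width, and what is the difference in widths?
95% CI is wider by 2.01

df = 35
90% CI: t* = 1.690, (50.71, 60.69), width = 2 · t* · s/√n = 9.97
95% CI: t* = 2.030, (49.71, 61.69), width = 2 · t* · s/√n = 11.98

The 95% CI is wider by 11.98 - 9.97 = 2.01.
Higher confidence requires a wider interval.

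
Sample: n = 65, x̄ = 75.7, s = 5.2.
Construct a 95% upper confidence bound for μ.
μ ≤ 76.78

Upper bound (one-sided):
t* = 1.669 (one-sided for 95%)
Upper bound = x̄ + t* · s/√n = 75.7 + 1.669 · 5.2/√65 = 76.78

We are 95% confident that μ ≤ 76.78.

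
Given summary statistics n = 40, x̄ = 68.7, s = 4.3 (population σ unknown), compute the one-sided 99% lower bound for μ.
μ ≥ 67.05

Lower bound (one-sided):
t* = 2.426 (one-sided for 99%)
Lower bound = x̄ - t* · s/√n = 68.7 - 2.426 · 4.3/√40 = 67.05

We are 99% confident that μ ≥ 67.05.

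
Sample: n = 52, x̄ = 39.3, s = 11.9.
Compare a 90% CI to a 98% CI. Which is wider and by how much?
98% CI is wider by 2.40

df = 51
90% CI: t* = 1.675, (36.54, 42.06), width = 2 · t* · s/√n = 5.53
98% CI: t* = 2.402, (35.34, 43.26), width = 2 · t* · s/√n = 7.93

The 98% CI is wider by 7.93 - 5.53 = 2.40.
Higher confidence requires a wider interval.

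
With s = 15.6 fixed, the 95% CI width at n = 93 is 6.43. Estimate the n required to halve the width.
n ≈ 372

CI width ∝ 1/√n
To reduce width by factor 2, need √n to grow by 2 → need 2² = 4 times as many samples.

Current: n = 93, width = 6.43
New: n = 372, width ≈ 3.18

Width reduced by factor of 6.43/3.18 = 2.02.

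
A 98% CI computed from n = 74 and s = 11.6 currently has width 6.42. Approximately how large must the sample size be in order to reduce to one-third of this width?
n ≈ 666

CI width ∝ 1/√n
To reduce width by factor 3, need √n to grow by 3 → need 3² = 9 times as many samples.

Current: n = 74, width = 6.42
New: n = 666, width ≈ 2.10

Width reduced by factor of 6.42/2.10 = 3.06.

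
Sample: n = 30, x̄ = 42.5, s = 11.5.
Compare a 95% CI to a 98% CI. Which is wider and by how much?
98% CI is wider by 1.75

df = 29
95% CI: t* = 2.045, (38.21, 46.79), width = 2 · t* · s/√n = 8.59
98% CI: t* = 2.462, (37.33, 47.67), width = 2 · t* · s/√n = 10.34

The 98% CI is wider by 10.34 - 8.59 = 1.75.
Higher confidence requires a wider interval.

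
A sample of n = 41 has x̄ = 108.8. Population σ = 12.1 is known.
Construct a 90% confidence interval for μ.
(105.69, 111.91)

z-interval (σ known):
z* = 1.645 for 90% confidence

Margin of error = z* · σ/√n = 1.645 · 12.1/√41 = 3.11

CI: (108.8 - 3.11, 108.8 + 3.11) = (105.69, 111.91)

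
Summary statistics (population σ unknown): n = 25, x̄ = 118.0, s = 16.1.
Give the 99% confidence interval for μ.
(108.99, 127.01)

t-interval (σ unknown):
df = n - 1 = 24
t* = 2.797 for 99% confidence

Margin of error = t* · s/√n = 2.797 · 16.1/√25 = 9.01

CI: (108.99, 127.01)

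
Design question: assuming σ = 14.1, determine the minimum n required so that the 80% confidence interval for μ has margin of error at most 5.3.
n ≥ 12

For margin E ≤ 5.3:
n ≥ (z* · σ / E)²
n ≥ (1.282 · 14.1 / 5.3)²
n ≥ 11.63

Minimum n = 12 (rounding up)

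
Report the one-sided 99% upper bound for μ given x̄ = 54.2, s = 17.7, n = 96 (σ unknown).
μ ≤ 58.47

Upper bound (one-sided):
t* = 2.366 (one-sided for 99%)
Upper bound = x̄ + t* · s/√n = 54.2 + 2.366 · 17.7/√96 = 58.47

We are 99% confident that μ ≤ 58.47.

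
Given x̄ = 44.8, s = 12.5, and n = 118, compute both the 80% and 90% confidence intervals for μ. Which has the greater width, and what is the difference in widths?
90% CI is wider by 0.85

df = 117
80% CI: t* = 1.289, (43.32, 46.28), width = 2 · t* · s/√n = 2.97
90% CI: t* = 1.658, (42.89, 46.71), width = 2 · t* · s/√n = 3.82

The 90% CI is wider by 3.82 - 2.97 = 0.85.
Higher confidence requires a wider interval.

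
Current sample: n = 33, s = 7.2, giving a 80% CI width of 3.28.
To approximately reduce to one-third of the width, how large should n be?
n ≈ 297

CI width ∝ 1/√n
To reduce width by factor 3, need √n to grow by 3 → need 3² = 9 times as many samples.

Current: n = 33, width = 3.28
New: n = 297, width ≈ 1.07

Width reduced by factor of 3.28/1.07 = 3.07.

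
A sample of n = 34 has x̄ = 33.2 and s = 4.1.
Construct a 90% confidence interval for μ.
(32.01, 34.39)

t-interval (σ unknown):
df = n - 1 = 33
t* = 1.692 for 90% confidence

Margin of error = t* · s/√n = 1.692 · 4.1/√34 = 1.19

CI: (32.01, 34.39)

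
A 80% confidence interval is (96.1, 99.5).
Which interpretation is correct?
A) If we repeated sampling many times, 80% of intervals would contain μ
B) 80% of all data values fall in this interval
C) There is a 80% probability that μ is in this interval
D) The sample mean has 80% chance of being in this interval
A

A) Correct — this is the frequentist long-run coverage interpretation.
B) Wrong — a CI is about the parameter μ, not individual data values.
C) Wrong — μ is fixed; the randomness lives in the interval, not in μ.
D) Wrong — x̄ is observed and sits in the interval by construction.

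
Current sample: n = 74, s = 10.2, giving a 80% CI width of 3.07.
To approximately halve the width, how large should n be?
n ≈ 296

CI width ∝ 1/√n
To reduce width by factor 2, need √n to grow by 2 → need 2² = 4 times as many samples.

Current: n = 74, width = 3.07
New: n = 296, width ≈ 1.52

Width reduced by factor of 3.07/1.52 = 2.02.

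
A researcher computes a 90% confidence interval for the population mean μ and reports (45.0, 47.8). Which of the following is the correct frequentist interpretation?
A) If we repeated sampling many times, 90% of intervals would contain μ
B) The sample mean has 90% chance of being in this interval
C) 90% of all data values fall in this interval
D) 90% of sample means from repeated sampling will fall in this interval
A

A) Correct — this is the frequentist long-run coverage interpretation.
B) Wrong — x̄ is observed and sits in the interval by construction.
C) Wrong — a CI is about the parameter μ, not individual data values.
D) Wrong — coverage applies to intervals containing μ, not to future x̄ values.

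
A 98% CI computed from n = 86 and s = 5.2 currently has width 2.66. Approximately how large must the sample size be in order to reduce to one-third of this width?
n ≈ 774

CI width ∝ 1/√n
To reduce width by factor 3, need √n to grow by 3 → need 3² = 9 times as many samples.

Current: n = 86, width = 2.66
New: n = 774, width ≈ 0.87

Width reduced by factor of 2.66/0.87 = 3.06.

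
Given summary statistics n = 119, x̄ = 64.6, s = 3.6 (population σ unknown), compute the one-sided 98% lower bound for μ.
μ ≥ 63.91

Lower bound (one-sided):
t* = 2.077 (one-sided for 98%)
Lower bound = x̄ - t* · s/√n = 64.6 - 2.077 · 3.6/√119 = 63.91

We are 98% confident that μ ≥ 63.91.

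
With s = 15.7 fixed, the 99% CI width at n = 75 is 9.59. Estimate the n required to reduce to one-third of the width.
n ≈ 675

CI width ∝ 1/√n
To reduce width by factor 3, need √n to grow by 3 → need 3² = 9 times as many samples.

Current: n = 75, width = 9.59
New: n = 675, width ≈ 3.12

Width reduced by factor of 9.59/3.12 = 3.07.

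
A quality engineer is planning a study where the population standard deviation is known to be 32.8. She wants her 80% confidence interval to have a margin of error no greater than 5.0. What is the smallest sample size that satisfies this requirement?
n ≥ 71

For margin E ≤ 5.0:
n ≥ (z* · σ / E)²
n ≥ (1.282 · 32.8 / 5.0)²
n ≥ 70.73

Minimum n = 71 (rounding up)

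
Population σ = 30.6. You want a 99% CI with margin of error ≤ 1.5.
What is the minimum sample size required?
n ≥ 2762

For margin E ≤ 1.5:
n ≥ (z* · σ / E)²
n ≥ (2.576 · 30.6 / 1.5)²
n ≥ 2761.54

Minimum n = 2762 (rounding up)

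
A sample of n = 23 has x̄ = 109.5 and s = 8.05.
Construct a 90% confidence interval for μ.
(106.62, 112.38)

t-interval (σ unknown):
df = n - 1 = 22
t* = 1.717 for 90% confidence

Margin of error = t* · s/√n = 1.717 · 8.05/√23 = 2.88

CI: (106.62, 112.38)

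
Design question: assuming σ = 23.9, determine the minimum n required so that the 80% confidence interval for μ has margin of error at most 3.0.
n ≥ 105

For margin E ≤ 3.0:
n ≥ (z* · σ / E)²
n ≥ (1.282 · 23.9 / 3.0)²
n ≥ 104.31

Minimum n = 105 (rounding up)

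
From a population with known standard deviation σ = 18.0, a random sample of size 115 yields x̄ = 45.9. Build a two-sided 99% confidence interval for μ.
(41.58, 50.22)

z-interval (σ known):
z* = 2.576 for 99% confidence

Margin of error = z* · σ/√n = 2.576 · 18.0/√115 = 4.32

CI: (45.9 - 4.32, 45.9 + 4.32) = (41.58, 50.22)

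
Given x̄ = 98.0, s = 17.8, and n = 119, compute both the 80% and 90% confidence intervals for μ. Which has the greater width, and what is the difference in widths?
90% CI is wider by 1.20

df = 118
80% CI: t* = 1.289, (95.90, 100.10), width = 2 · t* · s/√n = 4.21
90% CI: t* = 1.658, (95.29, 100.71), width = 2 · t* · s/√n = 5.41

The 90% CI is wider by 5.41 - 4.21 = 1.20.
Higher confidence requires a wider interval.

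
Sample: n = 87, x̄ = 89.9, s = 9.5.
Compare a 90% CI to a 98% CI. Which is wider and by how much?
98% CI is wider by 1.44

df = 86
90% CI: t* = 1.663, (88.21, 91.59), width = 2 · t* · s/√n = 3.39
98% CI: t* = 2.370, (87.49, 92.31), width = 2 · t* · s/√n = 4.83

The 98% CI is wider by 4.83 - 3.39 = 1.44.
Higher confidence requires a wider interval.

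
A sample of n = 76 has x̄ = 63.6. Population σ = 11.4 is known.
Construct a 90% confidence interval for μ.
(61.45, 65.75)

z-interval (σ known):
z* = 1.645 for 90% confidence

Margin of error = z* · σ/√n = 1.645 · 11.4/√76 = 2.15

CI: (63.6 - 2.15, 63.6 + 2.15) = (61.45, 65.75)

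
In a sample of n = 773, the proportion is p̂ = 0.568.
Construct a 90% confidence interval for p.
(0.539, 0.597)

Proportion CI:
SE = √(p̂(1-p̂)/n) = √(0.568 · 0.432 / 773) = 0.01782

z* = 1.645
Margin = z* · SE = 1.645 · 0.01782 = 0.0293

CI: 0.568 ± 0.0293 = (0.539, 0.597)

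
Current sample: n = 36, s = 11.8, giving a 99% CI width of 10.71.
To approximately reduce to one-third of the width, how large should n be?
n ≈ 324

CI width ∝ 1/√n
To reduce width by factor 3, need √n to grow by 3 → need 3² = 9 times as many samples.

Current: n = 36, width = 10.71
New: n = 324, width ≈ 3.40

Width reduced by factor of 10.71/3.40 = 3.15.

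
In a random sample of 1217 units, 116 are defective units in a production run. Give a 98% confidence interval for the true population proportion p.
(0.076, 0.115)

Proportion CI:
p̂ = 116/1217 = 0.09532
SE = √(p̂(1-p̂)/n) = √(0.09532 · 0.90468 / 1217) = 0.00842

z* = 2.326
Margin = z* · SE = 2.326 · 0.00842 = 0.0196

CI: 0.09532 ± 0.0196 = (0.076, 0.115)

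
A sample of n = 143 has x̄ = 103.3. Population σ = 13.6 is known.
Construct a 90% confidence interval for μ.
(101.43, 105.17)

z-interval (σ known):
z* = 1.645 for 90% confidence

Margin of error = z* · σ/√n = 1.645 · 13.6/√143 = 1.87

CI: (103.3 - 1.87, 103.3 + 1.87) = (101.43, 105.17)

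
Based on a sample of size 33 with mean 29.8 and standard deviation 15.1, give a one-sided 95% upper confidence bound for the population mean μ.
μ ≤ 34.25

Upper bound (one-sided):
t* = 1.694 (one-sided for 95%)
Upper bound = x̄ + t* · s/√n = 29.8 + 1.694 · 15.1/√33 = 34.25

We are 95% confident that μ ≤ 34.25.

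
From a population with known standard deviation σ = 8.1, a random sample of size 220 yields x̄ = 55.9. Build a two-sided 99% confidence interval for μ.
(54.49, 57.31)

z-interval (σ known):
z* = 2.576 for 99% confidence

Margin of error = z* · σ/√n = 2.576 · 8.1/√220 = 1.41

CI: (55.9 - 1.41, 55.9 + 1.41) = (54.49, 57.31)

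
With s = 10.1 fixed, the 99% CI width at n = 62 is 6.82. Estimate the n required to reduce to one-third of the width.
n ≈ 558

CI width ∝ 1/√n
To reduce width by factor 3, need √n to grow by 3 → need 3² = 9 times as many samples.

Current: n = 62, width = 6.82
New: n = 558, width ≈ 2.21

Width reduced by factor of 6.82/2.21 = 3.09.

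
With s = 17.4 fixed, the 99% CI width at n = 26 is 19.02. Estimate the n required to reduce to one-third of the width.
n ≈ 234

CI width ∝ 1/√n
To reduce width by factor 3, need √n to grow by 3 → need 3² = 9 times as many samples.

Current: n = 26, width = 19.02
New: n = 234, width ≈ 5.91

Width reduced by factor of 19.02/5.91 = 3.22.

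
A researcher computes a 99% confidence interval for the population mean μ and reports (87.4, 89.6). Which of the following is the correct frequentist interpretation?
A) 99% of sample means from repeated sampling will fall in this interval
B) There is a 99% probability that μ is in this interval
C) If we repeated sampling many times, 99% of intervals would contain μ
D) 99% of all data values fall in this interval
C

A) Wrong — coverage applies to intervals containing μ, not to future x̄ values.
B) Wrong — μ is fixed; the randomness lives in the interval, not in μ.
C) Correct — this is the frequentist long-run coverage interpretation.
D) Wrong — a CI is about the parameter μ, not individual data values.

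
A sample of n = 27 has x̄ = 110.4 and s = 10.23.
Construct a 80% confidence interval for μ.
(107.81, 112.99)

t-interval (σ unknown):
df = n - 1 = 26
t* = 1.315 for 80% confidence

Margin of error = t* · s/√n = 1.315 · 10.23/√27 = 2.59

CI: (107.81, 112.99)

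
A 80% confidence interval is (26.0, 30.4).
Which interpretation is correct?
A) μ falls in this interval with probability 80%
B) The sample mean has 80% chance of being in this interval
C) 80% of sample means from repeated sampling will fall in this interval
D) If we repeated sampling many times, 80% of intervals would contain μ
D

A) Wrong — μ is fixed; the randomness lives in the interval, not in μ.
B) Wrong — x̄ is observed and sits in the interval by construction.
C) Wrong — coverage applies to intervals containing μ, not to future x̄ values.
D) Correct — this is the frequentist long-run coverage interpretation.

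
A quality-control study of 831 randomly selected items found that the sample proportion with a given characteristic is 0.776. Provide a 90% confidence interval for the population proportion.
(0.752, 0.800)

Proportion CI:
SE = √(p̂(1-p̂)/n) = √(0.776 · 0.224 / 831) = 0.01446

z* = 1.645
Margin = z* · SE = 1.645 · 0.01446 = 0.0238

CI: 0.776 ± 0.0238 = (0.752, 0.800)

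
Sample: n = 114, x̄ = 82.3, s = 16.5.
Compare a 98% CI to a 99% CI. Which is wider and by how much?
99% CI is wider by 0.81

df = 113
98% CI: t* = 2.360, (78.65, 85.95), width = 2 · t* · s/√n = 7.29
99% CI: t* = 2.620, (78.25, 86.35), width = 2 · t* · s/√n = 8.10

The 99% CI is wider by 8.10 - 7.29 = 0.81.
Higher confidence requires a wider interval.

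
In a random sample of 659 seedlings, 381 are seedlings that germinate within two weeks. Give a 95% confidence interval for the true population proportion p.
(0.540, 0.616)

Proportion CI:
p̂ = 381/659 = 0.57815
SE = √(p̂(1-p̂)/n) = √(0.57815 · 0.42185 / 659) = 0.01924

z* = 1.960
Margin = z* · SE = 1.960 · 0.01924 = 0.0377

CI: 0.57815 ± 0.0377 = (0.540, 0.616)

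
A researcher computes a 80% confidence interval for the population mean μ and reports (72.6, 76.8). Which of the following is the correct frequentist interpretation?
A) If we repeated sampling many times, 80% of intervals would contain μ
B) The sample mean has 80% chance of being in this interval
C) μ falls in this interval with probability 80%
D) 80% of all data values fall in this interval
A

A) Correct — this is the frequentist long-run coverage interpretation.
B) Wrong — x̄ is observed and sits in the interval by construction.
C) Wrong — μ is fixed; the randomness lives in the interval, not in μ.
D) Wrong — a CI is about the parameter μ, not individual data values.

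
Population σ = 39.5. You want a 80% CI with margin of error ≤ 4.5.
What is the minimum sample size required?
n ≥ 127

For margin E ≤ 4.5:
n ≥ (z* · σ / E)²
n ≥ (1.282 · 39.5 / 4.5)²
n ≥ 126.63

Minimum n = 127 (rounding up)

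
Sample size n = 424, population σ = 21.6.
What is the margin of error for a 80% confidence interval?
Margin of error = 1.34

Margin of error = z* · σ/√n
= 1.282 · 21.6/√424
= 1.282 · 21.6/20.5913
= 1.34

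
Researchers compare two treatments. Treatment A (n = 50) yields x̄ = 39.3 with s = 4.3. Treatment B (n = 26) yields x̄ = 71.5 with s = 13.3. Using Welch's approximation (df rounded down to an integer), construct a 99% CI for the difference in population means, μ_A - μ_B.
(-39.62, -24.78)

Difference: x̄₁ - x̄₂ = -32.20
SE = √(s₁²/n₁ + s₂²/n₂) = √(4.3²/50 + 13.3²/26) = 2.6783
df = 27.75 → 27 (Welch–Satterthwaite, rounded down)
t* = 2.771

CI: -32.20 ± 2.771 · 2.6783 = -32.20 ± 7.42 = (-39.62, -24.78)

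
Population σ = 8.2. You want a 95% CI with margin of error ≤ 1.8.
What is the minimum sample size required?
n ≥ 80

For margin E ≤ 1.8:
n ≥ (z* · σ / E)²
n ≥ (1.960 · 8.2 / 1.8)²
n ≥ 79.73

Minimum n = 80 (rounding up)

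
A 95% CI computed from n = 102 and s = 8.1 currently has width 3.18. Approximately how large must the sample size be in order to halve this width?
n ≈ 408

CI width ∝ 1/√n
To reduce width by factor 2, need √n to grow by 2 → need 2² = 4 times as many samples.

Current: n = 102, width = 3.18
New: n = 408, width ≈ 1.58

Width reduced by factor of 3.18/1.58 = 2.01.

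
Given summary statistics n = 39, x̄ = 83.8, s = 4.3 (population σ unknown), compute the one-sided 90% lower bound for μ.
μ ≥ 82.90

Lower bound (one-sided):
t* = 1.304 (one-sided for 90%)
Lower bound = x̄ - t* · s/√n = 83.8 - 1.304 · 4.3/√39 = 82.90

We are 90% confident that μ ≥ 82.90.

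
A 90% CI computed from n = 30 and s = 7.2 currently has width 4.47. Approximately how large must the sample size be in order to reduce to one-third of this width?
n ≈ 270

CI width ∝ 1/√n
To reduce width by factor 3, need √n to grow by 3 → need 3² = 9 times as many samples.

Current: n = 30, width = 4.47
New: n = 270, width ≈ 1.45

Width reduced by factor of 4.47/1.45 = 3.08.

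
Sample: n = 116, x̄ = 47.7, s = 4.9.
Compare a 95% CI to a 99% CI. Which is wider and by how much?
99% CI is wider by 0.58

df = 115
95% CI: t* = 1.981, (46.80, 48.60), width = 2 · t* · s/√n = 1.80
99% CI: t* = 2.619, (46.51, 48.89), width = 2 · t* · s/√n = 2.38

The 99% CI is wider by 2.38 - 1.80 = 0.58.
Higher confidence requires a wider interval.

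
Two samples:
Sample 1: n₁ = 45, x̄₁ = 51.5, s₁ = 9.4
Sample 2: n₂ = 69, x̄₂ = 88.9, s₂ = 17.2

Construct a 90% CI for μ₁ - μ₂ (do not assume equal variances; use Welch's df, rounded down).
(-41.55, -33.25)

Difference: x̄₁ - x̄₂ = -37.40
SE = √(s₁²/n₁ + s₂²/n₂) = √(9.4²/45 + 17.2²/69) = 2.5002
df = 109.16 → 109 (Welch–Satterthwaite, rounded down)
t* = 1.659

CI: -37.40 ± 1.659 · 2.5002 = -37.40 ± 4.15 = (-41.55, -33.25)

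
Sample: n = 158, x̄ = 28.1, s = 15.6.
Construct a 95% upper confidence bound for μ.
μ ≤ 30.15

Upper bound (one-sided):
t* = 1.655 (one-sided for 95%)
Upper bound = x̄ + t* · s/√n = 28.1 + 1.655 · 15.6/√158 = 30.15

We are 95% confident that μ ≤ 30.15.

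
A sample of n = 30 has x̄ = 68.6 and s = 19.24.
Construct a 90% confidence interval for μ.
(62.63, 74.57)

t-interval (σ unknown):
df = n - 1 = 29
t* = 1.699 for 90% confidence

Margin of error = t* · s/√n = 1.699 · 19.24/√30 = 5.97

CI: (62.63, 74.57)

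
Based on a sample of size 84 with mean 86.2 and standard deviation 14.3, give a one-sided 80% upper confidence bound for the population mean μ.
μ ≤ 87.52

Upper bound (one-sided):
t* = 0.846 (one-sided for 80%)
Upper bound = x̄ + t* · s/√n = 86.2 + 0.846 · 14.3/√84 = 87.52

We are 80% confident that μ ≤ 87.52.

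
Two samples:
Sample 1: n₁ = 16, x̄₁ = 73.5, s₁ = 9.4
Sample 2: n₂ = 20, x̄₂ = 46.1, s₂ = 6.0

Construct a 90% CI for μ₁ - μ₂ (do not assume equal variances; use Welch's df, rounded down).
(22.77, 32.03)

Difference: x̄₁ - x̄₂ = 27.40
SE = √(s₁²/n₁ + s₂²/n₂) = √(9.4²/16 + 6.0²/20) = 2.7060
df = 24.33 → 24 (Welch–Satterthwaite, rounded down)
t* = 1.711

CI: 27.40 ± 1.711 · 2.7060 = 27.40 ± 4.63 = (22.77, 32.03)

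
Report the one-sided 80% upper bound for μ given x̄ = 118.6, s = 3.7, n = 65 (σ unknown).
μ ≤ 118.99

Upper bound (one-sided):
t* = 0.847 (one-sided for 80%)
Upper bound = x̄ + t* · s/√n = 118.6 + 0.847 · 3.7/√65 = 118.99

We are 80% confident that μ ≤ 118.99.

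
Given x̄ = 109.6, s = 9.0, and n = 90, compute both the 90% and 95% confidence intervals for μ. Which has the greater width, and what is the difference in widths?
95% CI is wider by 0.62

df = 89
90% CI: t* = 1.662, (108.02, 111.18), width = 2 · t* · s/√n = 3.15
95% CI: t* = 1.987, (107.71, 111.49), width = 2 · t* · s/√n = 3.77

The 95% CI is wider by 3.77 - 3.15 = 0.62.
Higher confidence requires a wider interval.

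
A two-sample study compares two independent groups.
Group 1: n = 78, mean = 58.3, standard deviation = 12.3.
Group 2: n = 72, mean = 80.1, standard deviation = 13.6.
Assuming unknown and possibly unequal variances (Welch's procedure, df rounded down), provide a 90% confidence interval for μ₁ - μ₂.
(-25.32, -18.28)

Difference: x̄₁ - x̄₂ = -21.80
SE = √(s₁²/n₁ + s₂²/n₂) = √(12.3²/78 + 13.6²/72) = 2.1233
df = 143.34 → 143 (Welch–Satterthwaite, rounded down)
t* = 1.656

CI: -21.80 ± 1.656 · 2.1233 = -21.80 ± 3.52 = (-25.32, -18.28)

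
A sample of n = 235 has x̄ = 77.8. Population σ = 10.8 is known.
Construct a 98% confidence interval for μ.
(76.16, 79.44)

z-interval (σ known):
z* = 2.326 for 98% confidence

Margin of error = z* · σ/√n = 2.326 · 10.8/√235 = 1.64

CI: (77.8 - 1.64, 77.8 + 1.64) = (76.16, 79.44)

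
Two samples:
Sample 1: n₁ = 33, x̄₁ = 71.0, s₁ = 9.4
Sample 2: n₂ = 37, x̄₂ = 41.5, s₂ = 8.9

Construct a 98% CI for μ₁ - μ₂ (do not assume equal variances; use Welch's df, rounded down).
(24.27, 34.73)

Difference: x̄₁ - x̄₂ = 29.50
SE = √(s₁²/n₁ + s₂²/n₂) = √(9.4²/33 + 8.9²/37) = 2.1951
df = 66.08 → 66 (Welch–Satterthwaite, rounded down)
t* = 2.384

CI: 29.50 ± 2.384 · 2.1951 = 29.50 ± 5.23 = (24.27, 34.73)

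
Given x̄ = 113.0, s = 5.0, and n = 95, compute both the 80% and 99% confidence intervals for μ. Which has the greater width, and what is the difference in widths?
99% CI is wider by 1.38

df = 94
80% CI: t* = 1.291, (112.34, 113.66), width = 2 · t* · s/√n = 1.32
99% CI: t* = 2.629, (111.65, 114.35), width = 2 · t* · s/√n = 2.70

The 99% CI is wider by 2.70 - 1.32 = 1.38.
Higher confidence requires a wider interval.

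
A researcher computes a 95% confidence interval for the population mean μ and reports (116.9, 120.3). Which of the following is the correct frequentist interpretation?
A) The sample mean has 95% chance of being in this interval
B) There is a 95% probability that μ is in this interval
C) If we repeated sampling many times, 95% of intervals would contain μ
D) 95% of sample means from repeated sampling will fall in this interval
C

A) Wrong — x̄ is observed and sits in the interval by construction.
B) Wrong — μ is fixed; the randomness lives in the interval, not in μ.
C) Correct — this is the frequentist long-run coverage interpretation.
D) Wrong — coverage applies to intervals containing μ, not to future x̄ values.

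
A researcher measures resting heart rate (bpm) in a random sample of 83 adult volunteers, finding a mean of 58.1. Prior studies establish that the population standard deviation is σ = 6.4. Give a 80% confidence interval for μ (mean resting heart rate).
(57.20, 59.00)

z-interval (σ known):
z* = 1.282 for 80% confidence

Margin of error = z* · σ/√n = 1.282 · 6.4/√83 = 0.90

CI: (58.1 - 0.90, 58.1 + 0.90) = (57.20, 59.00)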